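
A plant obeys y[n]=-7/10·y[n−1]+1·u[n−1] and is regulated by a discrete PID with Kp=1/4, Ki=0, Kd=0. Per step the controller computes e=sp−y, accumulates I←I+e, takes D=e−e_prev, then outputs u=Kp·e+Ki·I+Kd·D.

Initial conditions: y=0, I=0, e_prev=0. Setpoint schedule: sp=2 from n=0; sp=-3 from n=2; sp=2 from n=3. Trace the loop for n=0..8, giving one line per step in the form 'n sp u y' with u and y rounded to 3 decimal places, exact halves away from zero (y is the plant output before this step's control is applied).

(exact arithmetic carried between steps; '≈' marks a value shown rounded to 6 d.p. or computed from one; I and e_prev carry over from the previous line; the table rounds u and y to 3 d.p., halves away from zero)
n=0: y=0, sp=2, e=sp−y=2; I=2, D=e−e_prev=2; u=1/4·2+0·2+0·2=0.5; next y=-7/10·0+1·0.5=0.5
n=1: y=0.5, sp=2, e=sp−y=1.5; I=3.5, D=e−e_prev=-0.5; u=1/4·1.5+0·3.5+0·(-0.5)=0.375; next y=-7/10·0.5+1·0.375=0.025
n=2: y=0.025, sp=-3, e=sp−y=-3.025; I=0.475, D=e−e_prev=-4.525; u=1/4·(-3.025)+0·0.475+0·(-4.525)=-0.75625; next y=-7/10·0.025+1·(-0.75625)=-0.77375
n=3: y=-0.77375, sp=2, e=sp−y=2.77375; I=3.24875, D=e−e_prev=5.79875; u=1/4·2.77375+0·3.24875+0·5.79875≈0.693438; next y=-7/10·(-0.77375)+1·0.693438≈1.235063
n=4: y≈1.235063, sp=2, e=sp−y≈0.764938; I≈4.013688, D=e−e_prev≈-2.008813; u=1/4·0.764938+0·4.013688+0·(-2.008813)≈0.191234; next y=-7/10·1.235063+1·0.191234≈-0.673309
n=5: y≈-0.673309, sp=2, e=sp−y≈2.673309; I≈6.686997, D=e−e_prev≈1.908372; u=1/4·2.673309+0·6.686997+0·1.908372≈0.668327; next y=-7/10·(-0.673309)+1·0.668327≈1.139644
n=6: y≈1.139644, sp=2, e=sp−y≈0.860356; I≈7.547353, D=e−e_prev≈-1.812953; u=1/4·0.860356+0·7.547353+0·(-1.812953)≈0.215089; next y=-7/10·1.139644+1·0.215089≈-0.582662
n=7: y≈-0.582662, sp=2, e=sp−y≈2.582662; I≈10.130015, D=e−e_prev≈1.722306; u=1/4·2.582662+0·10.130015+0·1.722306≈0.645665; next y=-7/10·(-0.582662)+1·0.645665≈1.053529
n=8: y≈1.053529, sp=2, e=sp−y≈0.946471; I≈11.076486, D=e−e_prev≈-1.636190; u=1/4·0.946471+0·11.076486+0·(-1.636190)≈0.236618; next y=-7/10·1.053529+1·0.236618≈-0.500852

0 2 0.500 0.000
1 2 0.375 0.500
2 -3 -0.756 0.025
3 2 0.693 -0.774
4 2 0.191 1.235
5 2 0.668 -0.673
6 2 0.215 1.140
7 2 0.646 -0.583
8 2 0.237 1.054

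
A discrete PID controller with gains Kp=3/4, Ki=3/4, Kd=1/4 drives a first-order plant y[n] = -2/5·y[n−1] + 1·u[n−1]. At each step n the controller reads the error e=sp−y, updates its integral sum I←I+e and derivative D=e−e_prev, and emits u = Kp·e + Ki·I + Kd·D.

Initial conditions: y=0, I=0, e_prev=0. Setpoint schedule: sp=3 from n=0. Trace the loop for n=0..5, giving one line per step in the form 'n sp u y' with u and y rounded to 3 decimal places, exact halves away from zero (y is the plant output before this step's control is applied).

(exact arithmetic carried between steps; '≈' marks a value shown rounded to 6 d.p. or computed from one; I and e_prev carry over from the previous line; the table rounds u and y to 3 d.p., halves away from zero)
n=0: y=0, sp=3, e=sp−y=3; I=3, D=e−e_prev=3; u=3/4·3+3/4·3+1/4·3=5.25; next y=-2/5·0+1·5.25=5.25
n=1: y=5.25, sp=3, e=sp−y=-2.25; I=0.75, D=e−e_prev=-5.25; u=3/4·(-2.25)+3/4·0.75+1/4·(-5.25)=-2.4375; next y=-2/5·5.25+1·(-2.4375)=-4.5375
n=2: y=-4.5375, sp=3, e=sp−y=7.5375; I=8.2875, D=e−e_prev=9.7875; u=3/4·7.5375+3/4·8.2875+1/4·9.7875=14.315625; next y=-2/5·(-4.5375)+1·14.315625=16.130625
n=3: y=16.130625, sp=3, e=sp−y=-13.130625; I=-4.843125, D=e−e_prev=-20.668125; u=3/4·(-13.130625)+3/4·(-4.843125)+1/4·(-20.668125)≈-18.647344; next y=-2/5·16.130625+1·(-18.647344)≈-25.099594
n=4: y≈-25.099594, sp=3, e=sp−y≈28.099594; I≈23.256469, D=e−e_prev≈41.230219; u=3/4·28.099594+3/4·23.256469+1/4·41.230219≈48.824602; next y=-2/5·(-25.099594)+1·48.824602≈58.864439
n=5: y≈58.864439, sp=3, e=sp−y≈-55.864439; I≈-32.607970, D=e−e_prev≈-83.964033; u=3/4·(-55.864439)+3/4·(-32.607970)+1/4·(-83.964033)≈-87.345315; next y=-2/5·58.864439+1·(-87.345315)≈-110.891091

0 3 5.250 0.000
1 3 -2.438 5.250
2 3 14.316 -4.538
3 3 -18.647 16.131
4 3 48.825 -25.100
5 3 -87.345 58.864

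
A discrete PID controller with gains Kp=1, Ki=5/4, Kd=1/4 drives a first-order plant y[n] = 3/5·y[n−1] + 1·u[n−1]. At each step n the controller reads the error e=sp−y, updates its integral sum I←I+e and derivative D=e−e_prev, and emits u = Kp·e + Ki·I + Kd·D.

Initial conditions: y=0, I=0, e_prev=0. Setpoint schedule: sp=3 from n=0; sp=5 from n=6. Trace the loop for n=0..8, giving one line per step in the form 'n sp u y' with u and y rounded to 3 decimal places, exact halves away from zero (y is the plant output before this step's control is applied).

0 3 7.500 0.000
1 3 -8.250 7.500
2 3 16.125 -3.750
3 3 -22.313 13.875
4 3 38.156 -13.988
5 3 -56.953 29.764
6 5 97.677 -39.095
7 5 -148.206 74.220
8 5 238.332 -103.674

(exact arithmetic carried between steps; '≈' marks a value shown rounded to 6 d.p. or computed from one; I and e_prev carry over from the previous line; the table rounds u and y to 3 d.p., halves away from zero)
n=0: y=0, sp=3, e=sp−y=3; I=3, D=e−e_prev=3; u=1·3+5/4·3+1/4·3=7.5; next y=3/5·0+1·7.5=7.5
n=1: y=7.5, sp=3, e=sp−y=-4.5; I=-1.5, D=e−e_prev=-7.5; u=1·(-4.5)+5/4·(-1.5)+1/4·(-7.5)=-8.25; next y=3/5·7.5+1·(-8.25)=-3.75
n=2: y=-3.75, sp=3, e=sp−y=6.75; I=5.25, D=e−e_prev=11.25; u=1·6.75+5/4·5.25+1/4·11.25=16.125; next y=3/5·(-3.75)+1·16.125=13.875
n=3: y=13.875, sp=3, e=sp−y=-10.875; I=-5.625, D=e−e_prev=-17.625; u=1·(-10.875)+5/4·(-5.625)+1/4·(-17.625)=-22.3125; next y=3/5·13.875+1·(-22.3125)=-13.9875
n=4: y=-13.9875, sp=3, e=sp−y=16.9875; I=11.3625, D=e−e_prev=27.8625; u=1·16.9875+5/4·11.3625+1/4·27.8625=38.15625; next y=3/5·(-13.9875)+1·38.15625=29.76375
n=5: y=29.76375, sp=3, e=sp−y=-26.76375; I=-15.40125, D=e−e_prev=-43.75125; u=1·(-26.76375)+5/4·(-15.40125)+1/4·(-43.75125)=-56.953125; next y=3/5·29.76375+1·(-56.953125)=-39.094875
n=6: y=-39.094875, sp=5, e=sp−y=44.094875; I=28.693625, D=e−e_prev=70.858625; u=1·44.094875+5/4·28.693625+1/4·70.858625≈97.676563; next y=3/5·(-39.094875)+1·97.676563≈74.219638
n=7: y≈74.219638, sp=5, e=sp−y≈-69.219638; I≈-40.526013, D=e−e_prev≈-113.314513; u=1·(-69.219638)+5/4·(-40.526013)+1/4·(-113.314513)≈-148.205781; next y=3/5·74.219638+1·(-148.205781)≈-103.673999
n=8: y≈-103.673999, sp=5, e=sp−y≈108.673999; I≈68.147986, D=e−e_prev≈177.893636; u=1·108.673999+5/4·68.147986+1/4·177.893636≈238.332391; next y=3/5·(-103.673999)+1·238.332391≈176.127991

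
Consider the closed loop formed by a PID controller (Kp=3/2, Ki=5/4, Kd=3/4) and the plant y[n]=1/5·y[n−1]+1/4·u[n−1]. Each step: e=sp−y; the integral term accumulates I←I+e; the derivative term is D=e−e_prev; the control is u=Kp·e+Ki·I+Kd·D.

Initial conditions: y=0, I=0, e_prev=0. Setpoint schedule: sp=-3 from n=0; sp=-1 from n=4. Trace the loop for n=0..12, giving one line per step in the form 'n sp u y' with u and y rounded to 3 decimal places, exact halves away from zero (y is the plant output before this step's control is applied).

(exact arithmetic carried between steps; '≈' marks a value shown rounded to 6 d.p. or computed from one; I and e_prev carry over from the previous line; the table rounds u and y to 3 d.p., halves away from zero)
n=0: y=0, sp=-3, e=sp−y=-3; I=-3, D=e−e_prev=-3; u=3/2·(-3)+5/4·(-3)+3/4·(-3)=-10.5; next y=1/5·0+1/4·(-10.5)=-2.625
n=1: y=-2.625, sp=-3, e=sp−y=-0.375; I=-3.375, D=e−e_prev=2.625; u=3/2·(-0.375)+5/4·(-3.375)+3/4·2.625=-2.8125; next y=1/5·(-2.625)+1/4·(-2.8125)=-1.228125
n=2: y=-1.228125, sp=-3, e=sp−y=-1.771875; I=-5.146875, D=e−e_prev=-1.396875; u=3/2·(-1.771875)+5/4·(-5.146875)+3/4·(-1.396875)≈-10.139063; next y=1/5·(-1.228125)+1/4·(-10.139063)≈-2.780391
n=3: y≈-2.780391, sp=-3, e=sp−y≈-0.219609; I≈-5.366484, D=e−e_prev≈1.552266; u=3/2·(-0.219609)+5/4·(-5.366484)+3/4·1.552266≈-5.873320; next y=1/5·(-2.780391)+1/4·(-5.873320)≈-2.024408
n=4: y≈-2.024408, sp=-1, e=sp−y≈1.024408; I≈-4.342076, D=e−e_prev≈1.244018; u=3/2·1.024408+5/4·(-4.342076)+3/4·1.244018≈-2.957970; next y=1/5·(-2.024408)+1/4·(-2.957970)≈-1.144374
n=5: y≈-1.144374, sp=-1, e=sp−y≈0.144374; I≈-4.197702, D=e−e_prev≈-0.880034; u=3/2·0.144374+5/4·(-4.197702)+3/4·(-0.880034)≈-5.690592; next y=1/5·(-1.144374)+1/4·(-5.690592)≈-1.651523
n=6: y≈-1.651523, sp=-1, e=sp−y≈0.651523; I≈-3.546179, D=e−e_prev≈0.507149; u=3/2·0.651523+5/4·(-3.546179)+3/4·0.507149≈-3.075078; next y=1/5·(-1.651523)+1/4·(-3.075078)≈-1.099074
n=7: y≈-1.099074, sp=-1, e=sp−y≈0.099074; I≈-3.447105, D=e−e_prev≈-0.552449; u=3/2·0.099074+5/4·(-3.447105)+3/4·(-0.552449)≈-4.574607; next y=1/5·(-1.099074)+1/4·(-4.574607)≈-1.363467
n=8: y≈-1.363467, sp=-1, e=sp−y≈0.363467; I≈-3.083639, D=e−e_prev≈0.264392; u=3/2·0.363467+5/4·(-3.083639)+3/4·0.264392≈-3.111054; next y=1/5·(-1.363467)+1/4·(-3.111054)≈-1.050457
n=9: y≈-1.050457, sp=-1, e=sp−y≈0.050457; I≈-3.033182, D=e−e_prev≈-0.313010; u=3/2·0.050457+5/4·(-3.033182)+3/4·(-0.313010)≈-3.950549; next y=1/5·(-1.050457)+1/4·(-3.950549)≈-1.197729
n=10: y≈-1.197729, sp=-1, e=sp−y≈0.197729; I≈-2.835453, D=e−e_prev≈0.147272; u=3/2·0.197729+5/4·(-2.835453)+3/4·0.147272≈-3.137270; next y=1/5·(-1.197729)+1/4·(-3.137270)≈-1.023863
n=11: y≈-1.023863, sp=-1, e=sp−y≈0.023863; I≈-2.811590, D=e−e_prev≈-0.173866; u=3/2·0.023863+5/4·(-2.811590)+3/4·(-0.173866)≈-3.609092; next y=1/5·(-1.023863)+1/4·(-3.609092)≈-1.107046
n=12: y≈-1.107046, sp=-1, e=sp−y≈0.107046; I≈-2.704544, D=e−e_prev≈0.083183; u=3/2·0.107046+5/4·(-2.704544)+3/4·0.083183≈-3.157725; next y=1/5·(-1.107046)+1/4·(-3.157725)≈-1.010840

0 -3 -10.500 0.000
1 -3 -2.813 -2.625
2 -3 -10.139 -1.228
3 -3 -5.873 -2.780
4 -1 -2.958 -2.024
5 -1 -5.691 -1.144
6 -1 -3.075 -1.652
7 -1 -4.575 -1.099
8 -1 -3.111 -1.363
9 -1 -3.951 -1.050
10 -1 -3.137 -1.198
11 -1 -3.609 -1.024
12 -1 -3.158 -1.107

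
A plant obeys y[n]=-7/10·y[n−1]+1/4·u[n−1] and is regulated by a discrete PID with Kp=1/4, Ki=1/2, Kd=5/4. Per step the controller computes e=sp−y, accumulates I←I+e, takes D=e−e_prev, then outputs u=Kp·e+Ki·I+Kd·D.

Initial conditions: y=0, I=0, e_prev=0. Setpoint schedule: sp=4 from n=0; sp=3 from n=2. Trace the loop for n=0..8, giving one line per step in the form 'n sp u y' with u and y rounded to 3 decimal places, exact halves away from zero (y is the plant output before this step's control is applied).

0 4 8.000 0.000
1 4 1.000 2.000
2 3 8.800 -1.150
3 3 -0.123 3.005
4 3 15.347 -2.134
5 3 -3.439 5.331
6 3 24.570 -4.591
7 3 -11.932 9.356
8 3 40.102 -9.533

(exact arithmetic carried between steps; '≈' marks a value shown rounded to 6 d.p. or computed from one; I and e_prev carry over from the previous line; the table rounds u and y to 3 d.p., halves away from zero)
n=0: y=0, sp=4, e=sp−y=4; I=4, D=e−e_prev=4; u=1/4·4+1/2·4+5/4·4=8; next y=-7/10·0+1/4·8=2
n=1: y=2, sp=4, e=sp−y=2; I=6, D=e−e_prev=-2; u=1/4·2+1/2·6+5/4·(-2)=1; next y=-7/10·2+1/4·1=-1.15
n=2: y=-1.15, sp=3, e=sp−y=4.15; I=10.15, D=e−e_prev=2.15; u=1/4·4.15+1/2·10.15+5/4·2.15=8.8; next y=-7/10·(-1.15)+1/4·8.8=3.005
n=3: y=3.005, sp=3, e=sp−y=-0.005; I=10.145, D=e−e_prev=-4.155; u=1/4·(-0.005)+1/2·10.145+5/4·(-4.155)=-0.1225; next y=-7/10·3.005+1/4·(-0.1225)=-2.134125
n=4: y=-2.134125, sp=3, e=sp−y=5.134125; I=15.279125, D=e−e_prev=5.139125; u=1/4·5.134125+1/2·15.279125+5/4·5.139125=15.347; next y=-7/10·(-2.134125)+1/4·15.347≈5.330638
n=5: y≈5.330638, sp=3, e=sp−y≈-2.330638; I≈12.948488, D=e−e_prev≈-7.464763; u=1/4·(-2.330638)+1/2·12.948488+5/4·(-7.464763)≈-3.439369; next y=-7/10·5.330638+1/4·(-3.439369)≈-4.591288
n=6: y≈-4.591288, sp=3, e=sp−y≈7.591288; I≈20.539776, D=e−e_prev≈9.921926; u=1/4·7.591288+1/2·20.539776+5/4·9.921926≈24.570118; next y=-7/10·(-4.591288)+1/4·24.570118≈9.356431
n=7: y≈9.356431, sp=3, e=sp−y≈-6.356431; I≈14.183345, D=e−e_prev≈-13.947720; u=1/4·(-6.356431)+1/2·14.183345+5/4·(-13.947720)≈-11.932085; next y=-7/10·9.356431+1/4·(-11.932085)≈-9.532523
n=8: y≈-9.532523, sp=3, e=sp−y≈12.532523; I≈26.715868, D=e−e_prev≈18.888954; u=1/4·12.532523+1/2·26.715868+5/4·18.888954≈40.102258; next y=-7/10·(-9.532523)+1/4·40.102258≈16.698331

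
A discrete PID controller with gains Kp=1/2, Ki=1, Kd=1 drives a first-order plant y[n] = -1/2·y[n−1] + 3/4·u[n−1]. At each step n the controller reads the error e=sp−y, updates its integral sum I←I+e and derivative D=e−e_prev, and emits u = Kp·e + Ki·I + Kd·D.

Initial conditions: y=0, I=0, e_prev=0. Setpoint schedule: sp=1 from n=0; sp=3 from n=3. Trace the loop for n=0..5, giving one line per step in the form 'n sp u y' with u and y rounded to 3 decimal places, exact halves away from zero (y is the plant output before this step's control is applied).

(exact arithmetic carried between steps; '≈' marks a value shown rounded to 6 d.p. or computed from one; I and e_prev carry over from the previous line; the table rounds u and y to 3 d.p., halves away from zero)
n=0: y=0, sp=1, e=sp−y=1; I=1, D=e−e_prev=1; u=1/2·1+1·1+1·1=2.5; next y=-1/2·0+3/4·2.5=1.875
n=1: y=1.875, sp=1, e=sp−y=-0.875; I=0.125, D=e−e_prev=-1.875; u=1/2·(-0.875)+1·0.125+1·(-1.875)=-2.1875; next y=-1/2·1.875+3/4·(-2.1875)=-2.578125
n=2: y=-2.578125, sp=1, e=sp−y=3.578125; I=3.703125, D=e−e_prev=4.453125; u=1/2·3.578125+1·3.703125+1·4.453125≈9.945313; next y=-1/2·(-2.578125)+3/4·9.945313≈8.748047
n=3: y≈8.748047, sp=3, e=sp−y≈-5.748047; I≈-2.044922, D=e−e_prev≈-9.326172; u=1/2·(-5.748047)+1·(-2.044922)+1·(-9.326172)≈-14.245117; next y=-1/2·8.748047+3/4·(-14.245117)≈-15.057861
n=4: y≈-15.057861, sp=3, e=sp−y≈18.057861; I≈16.012939, D=e−e_prev≈23.805908; u=1/2·18.057861+1·16.012939+1·23.805908≈48.847778; next y=-1/2·(-15.057861)+3/4·48.847778≈44.164764
n=5: y≈44.164764, sp=3, e=sp−y≈-41.164764; I≈-25.151825, D=e−e_prev≈-59.222626; u=1/2·(-41.164764)+1·(-25.151825)+1·(-59.222626)≈-104.956833; next y=-1/2·44.164764+3/4·(-104.956833)≈-100.800007

0 1 2.500 0.000
1 1 -2.188 1.875
2 1 9.945 -2.578
3 3 -14.245 8.748
4 3 48.848 -15.058
5 3 -104.957 44.165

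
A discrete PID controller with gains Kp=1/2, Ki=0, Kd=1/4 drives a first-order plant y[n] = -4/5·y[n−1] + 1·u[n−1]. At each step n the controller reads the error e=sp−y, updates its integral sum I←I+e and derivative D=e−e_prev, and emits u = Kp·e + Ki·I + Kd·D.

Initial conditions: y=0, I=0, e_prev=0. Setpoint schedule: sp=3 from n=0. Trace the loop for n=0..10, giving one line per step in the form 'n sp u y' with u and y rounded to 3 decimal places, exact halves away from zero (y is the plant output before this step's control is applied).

0 3 2.250 0.000
1 3 -0.188 2.250
2 3 3.553 -1.988
3 3 -2.854 5.143
4 3 8.012 -6.969
5 3 -10.433 13.587
6 3 20.874 -21.302
7 3 -32.262 37.916
8 3 57.925 -62.595
9 3 -95.150 108.001
10 3 164.663 -181.550

(exact arithmetic carried between steps; '≈' marks a value shown rounded to 6 d.p. or computed from one; I and e_prev carry over from the previous line; the table rounds u and y to 3 d.p., halves away from zero)
n=0: y=0, sp=3, e=sp−y=3; I=3, D=e−e_prev=3; u=1/2·3+0·3+1/4·3=2.25; next y=-4/5·0+1·2.25=2.25
n=1: y=2.25, sp=3, e=sp−y=0.75; I=3.75, D=e−e_prev=-2.25; u=1/2·0.75+0·3.75+1/4·(-2.25)=-0.1875; next y=-4/5·2.25+1·(-0.1875)=-1.9875
n=2: y=-1.9875, sp=3, e=sp−y=4.9875; I=8.7375, D=e−e_prev=4.2375; u=1/2·4.9875+0·8.7375+1/4·4.2375=3.553125; next y=-4/5·(-1.9875)+1·3.553125=5.143125
n=3: y=5.143125, sp=3, e=sp−y=-2.143125; I=6.594375, D=e−e_prev=-7.130625; u=1/2·(-2.143125)+0·6.594375+1/4·(-7.130625)≈-2.854219; next y=-4/5·5.143125+1·(-2.854219)≈-6.968719
n=4: y≈-6.968719, sp=3, e=sp−y≈9.968719; I≈16.563094, D=e−e_prev≈12.111844; u=1/2·9.968719+0·16.563094+1/4·12.111844≈8.012320; next y=-4/5·(-6.968719)+1·8.012320≈13.587295
n=5: y≈13.587295, sp=3, e=sp−y≈-10.587295; I≈5.975798, D=e−e_prev≈-20.556014; u=1/2·(-10.587295)+0·5.975798+1/4·(-20.556014)≈-10.432651; next y=-4/5·13.587295+1·(-10.432651)≈-21.302487
n=6: y≈-21.302487, sp=3, e=sp−y≈24.302487; I≈30.278286, D=e−e_prev≈34.889783; u=1/2·24.302487+0·30.278286+1/4·34.889783≈20.873689; next y=-4/5·(-21.302487)+1·20.873689≈37.915679
n=7: y≈37.915679, sp=3, e=sp−y≈-34.915679; I≈-4.637393, D=e−e_prev≈-59.218167; u=1/2·(-34.915679)+0·(-4.637393)+1/4·(-59.218167)≈-32.262381; next y=-4/5·37.915679+1·(-32.262381)≈-62.594925
n=8: y≈-62.594925, sp=3, e=sp−y≈65.594925; I≈60.957531, D=e−e_prev≈100.510604; u=1/2·65.594925+0·60.957531+1/4·100.510604≈57.925113; next y=-4/5·(-62.594925)+1·57.925113≈108.001053
n=9: y≈108.001053, sp=3, e=sp−y≈-105.001053; I≈-44.043522, D=e−e_prev≈-170.595978; u=1/2·(-105.001053)+0·(-44.043522)+1/4·(-170.595978)≈-95.149521; next y=-4/5·108.001053+1·(-95.149521)≈-181.550364
n=10: y≈-181.550364, sp=3, e=sp−y≈184.550364; I≈140.506842, D=e−e_prev≈289.551417; u=1/2·184.550364+0·140.506842+1/4·289.551417≈164.663036; next y=-4/5·(-181.550364)+1·164.663036≈309.903327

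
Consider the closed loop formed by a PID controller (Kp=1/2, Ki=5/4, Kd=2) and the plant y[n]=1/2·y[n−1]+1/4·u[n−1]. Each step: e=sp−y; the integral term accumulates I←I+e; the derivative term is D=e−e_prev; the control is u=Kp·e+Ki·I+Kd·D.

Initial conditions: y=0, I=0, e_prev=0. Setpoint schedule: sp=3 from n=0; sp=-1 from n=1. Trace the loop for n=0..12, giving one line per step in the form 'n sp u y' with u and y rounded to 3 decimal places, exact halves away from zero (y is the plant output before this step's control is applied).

0 3 11.250 0.000
1 -1 -16.547 2.813
2 -1 13.099 -2.730
3 -1 -13.224 1.909
4 -1 8.397 -2.351
5 -1 -10.716 0.924
6 -1 5.207 -2.217
7 -1 -8.592 0.193
8 -1 3.154 -2.051
9 -1 -6.824 -0.237
10 -1 1.804 -1.825
11 -1 -5.453 -0.461
12 -1 0.847 -1.594

(exact arithmetic carried between steps; '≈' marks a value shown rounded to 6 d.p. or computed from one; I and e_prev carry over from the previous line; the table rounds u and y to 3 d.p., halves away from zero)
n=0: y=0, sp=3, e=sp−y=3; I=3, D=e−e_prev=3; u=1/2·3+5/4·3+2·3=11.25; next y=1/2·0+1/4·11.25=2.8125
n=1: y=2.8125, sp=-1, e=sp−y=-3.8125; I=-0.8125, D=e−e_prev=-6.8125; u=1/2·(-3.8125)+5/4·(-0.8125)+2·(-6.8125)=-16.546875; next y=1/2·2.8125+1/4·(-16.546875)≈-2.730469
n=2: y≈-2.730469, sp=-1, e=sp−y≈1.730469; I≈0.917969, D=e−e_prev≈5.542969; u=1/2·1.730469+5/4·0.917969+2·5.542969≈13.098633; next y=1/2·(-2.730469)+1/4·13.098633≈1.909424
n=3: y≈1.909424, sp=-1, e=sp−y≈-2.909424; I≈-1.991455, D=e−e_prev≈-4.639893; u=1/2·(-2.909424)+5/4·(-1.991455)+2·(-4.639893)≈-13.223816; next y=1/2·1.909424+1/4·(-13.223816)≈-2.351242
n=4: y≈-2.351242, sp=-1, e=sp−y≈1.351242; I≈-0.640213, D=e−e_prev≈4.260666; u=1/2·1.351242+5/4·(-0.640213)+2·4.260666≈8.396687; next y=1/2·(-2.351242)+1/4·8.396687≈0.923551
n=5: y≈0.923551, sp=-1, e=sp−y≈-1.923551; I≈-2.563764, D=e−e_prev≈-3.274793; u=1/2·(-1.923551)+5/4·(-2.563764)+2·(-3.274793)≈-10.716065; next y=1/2·0.923551+1/4·(-10.716065)≈-2.217241
n=6: y≈-2.217241, sp=-1, e=sp−y≈1.217241; I≈-1.346523, D=e−e_prev≈3.140792; u=1/2·1.217241+5/4·(-1.346523)+2·3.140792≈5.207050; next y=1/2·(-2.217241)+1/4·5.207050≈0.193142
n=7: y≈0.193142, sp=-1, e=sp−y≈-1.193142; I≈-2.539665, D=e−e_prev≈-2.410383; u=1/2·(-1.193142)+5/4·(-2.539665)+2·(-2.410383)≈-8.591918; next y=1/2·0.193142+1/4·(-8.591918)≈-2.051408
n=8: y≈-2.051408, sp=-1, e=sp−y≈1.051408; I≈-1.488256, D=e−e_prev≈2.244551; u=1/2·1.051408+5/4·(-1.488256)+2·2.244551≈3.154485; next y=1/2·(-2.051408)+1/4·3.154485≈-0.237083
n=9: y≈-0.237083, sp=-1, e=sp−y≈-0.762917; I≈-2.251173, D=e−e_prev≈-1.814326; u=1/2·(-0.762917)+5/4·(-2.251173)+2·(-1.814326)≈-6.824076; next y=1/2·(-0.237083)+1/4·(-6.824076)≈-1.824561
n=10: y≈-1.824561, sp=-1, e=sp−y≈0.824561; I≈-1.426613, D=e−e_prev≈1.587478; u=1/2·0.824561+5/4·(-1.426613)+2·1.587478≈1.803969; next y=1/2·(-1.824561)+1/4·1.803969≈-0.461288
n=11: y≈-0.461288, sp=-1, e=sp−y≈-0.538712; I≈-1.965325, D=e−e_prev≈-1.363273; u=1/2·(-0.538712)+5/4·(-1.965325)+2·(-1.363273)≈-5.452557; next y=1/2·(-0.461288)+1/4·(-5.452557)≈-1.593783
n=12: y≈-1.593783, sp=-1, e=sp−y≈0.593783; I≈-1.371542, D=e−e_prev≈1.132495; u=1/2·0.593783+5/4·(-1.371542)+2·1.132495≈0.847455; next y=1/2·(-1.593783)+1/4·0.847455≈-0.585028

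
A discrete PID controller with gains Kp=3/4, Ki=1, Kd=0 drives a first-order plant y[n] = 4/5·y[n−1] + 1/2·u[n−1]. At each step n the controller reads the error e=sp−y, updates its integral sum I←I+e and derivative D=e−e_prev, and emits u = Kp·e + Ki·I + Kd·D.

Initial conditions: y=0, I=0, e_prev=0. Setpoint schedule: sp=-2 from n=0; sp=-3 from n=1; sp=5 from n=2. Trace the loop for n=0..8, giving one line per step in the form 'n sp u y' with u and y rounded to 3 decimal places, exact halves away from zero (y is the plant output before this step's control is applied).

(exact arithmetic carried between steps; '≈' marks a value shown rounded to 6 d.p. or computed from one; I and e_prev carry over from the previous line; the table rounds u and y to 3 d.p., halves away from zero)
n=0: y=0, sp=-2, e=sp−y=-2; I=-2, D=e−e_prev=-2; u=3/4·(-2)+1·(-2)+0·(-2)=-3.5; next y=4/5·0+1/2·(-3.5)=-1.75
n=1: y=-1.75, sp=-3, e=sp−y=-1.25; I=-3.25, D=e−e_prev=0.75; u=3/4·(-1.25)+1·(-3.25)+0·0.75=-4.1875; next y=4/5·(-1.75)+1/2·(-4.1875)=-3.49375
n=2: y=-3.49375, sp=5, e=sp−y=8.49375; I=5.24375, D=e−e_prev=9.74375; u=3/4·8.49375+1·5.24375+0·9.74375≈11.614063; next y=4/5·(-3.49375)+1/2·11.614063≈3.012031
n=3: y≈3.012031, sp=5, e=sp−y≈1.987969; I≈7.231719, D=e−e_prev≈-6.505781; u=3/4·1.987969+1·7.231719+0·(-6.505781)≈8.722695; next y=4/5·3.012031+1/2·8.722695≈6.770973
n=4: y≈6.770973, sp=5, e=sp−y≈-1.770973; I≈5.460746, D=e−e_prev≈-3.758941; u=3/4·(-1.770973)+1·5.460746+0·(-3.758941)≈4.132517; next y=4/5·6.770973+1/2·4.132517≈7.483036
n=5: y≈7.483036, sp=5, e=sp−y≈-2.483036; I≈2.977710, D=e−e_prev≈-0.712064; u=3/4·(-2.483036)+1·2.977710+0·(-0.712064)≈1.115432; next y=4/5·7.483036+1/2·1.115432≈6.544145
n=6: y≈6.544145, sp=5, e=sp−y≈-1.544145; I≈1.433564, D=e−e_prev≈0.938891; u=3/4·(-1.544145)+1·1.433564+0·0.938891≈0.275455; next y=4/5·6.544145+1/2·0.275455≈5.373044
n=7: y≈5.373044, sp=5, e=sp−y≈-0.373044; I≈1.060520, D=e−e_prev≈1.171101; u=3/4·(-0.373044)+1·1.060520+0·1.171101≈0.780737; next y=4/5·5.373044+1/2·0.780737≈4.688804
n=8: y≈4.688804, sp=5, e=sp−y≈0.311196; I≈1.371717, D=e−e_prev≈0.684240; u=3/4·0.311196+1·1.371717+0·0.684240≈1.605114; next y=4/5·4.688804+1/2·1.605114≈4.553600

0 -2 -3.500 0.000
1 -3 -4.188 -1.750
2 5 11.614 -3.494
3 5 8.723 3.012
4 5 4.133 6.771
5 5 1.115 7.483
6 5 0.275 6.544
7 5 0.781 5.373
8 5 1.605 4.689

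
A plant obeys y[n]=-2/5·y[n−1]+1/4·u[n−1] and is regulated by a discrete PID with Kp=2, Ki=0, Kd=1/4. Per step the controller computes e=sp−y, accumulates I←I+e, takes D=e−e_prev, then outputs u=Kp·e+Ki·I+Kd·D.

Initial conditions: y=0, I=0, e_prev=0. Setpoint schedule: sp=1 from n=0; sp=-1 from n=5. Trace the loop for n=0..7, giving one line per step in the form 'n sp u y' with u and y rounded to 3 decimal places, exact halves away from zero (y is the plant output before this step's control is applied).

(exact arithmetic carried between steps; '≈' marks a value shown rounded to 6 d.p. or computed from one; I and e_prev carry over from the previous line; the table rounds u and y to 3 d.p., halves away from zero)
n=0: y=0, sp=1, e=sp−y=1; I=1, D=e−e_prev=1; u=2·1+0·1+1/4·1=2.25; next y=-2/5·0+1/4·2.25=0.5625
n=1: y=0.5625, sp=1, e=sp−y=0.4375; I=1.4375, D=e−e_prev=-0.5625; u=2·0.4375+0·1.4375+1/4·(-0.5625)=0.734375; next y=-2/5·0.5625+1/4·0.734375≈-0.041406
n=2: y≈-0.041406, sp=1, e=sp−y≈1.041406; I≈2.478906, D=e−e_prev≈0.603906; u=2·1.041406+0·2.478906+1/4·0.603906≈2.233789; next y=-2/5·(-0.041406)+1/4·2.233789≈0.575010
n=3: y≈0.575010, sp=1, e=sp−y≈0.424990; I≈2.903896, D=e−e_prev≈-0.616416; u=2·0.424990+0·2.903896+1/4·(-0.616416)≈0.695876; next y=-2/5·0.575010+1/4·0.695876≈-0.056035
n=4: y≈-0.056035, sp=1, e=sp−y≈1.056035; I≈3.959931, D=e−e_prev≈0.631045; u=2·1.056035+0·3.959931+1/4·0.631045≈2.269831; next y=-2/5·(-0.056035)+1/4·2.269831≈0.589872
n=5: y≈0.589872, sp=-1, e=sp−y≈-1.589872; I≈2.370060, D=e−e_prev≈-2.645906; u=2·(-1.589872)+0·2.370060+1/4·(-2.645906)≈-3.841220; next y=-2/5·0.589872+1/4·(-3.841220)≈-1.196254
n=6: y≈-1.196254, sp=-1, e=sp−y≈0.196254; I≈2.566313, D=e−e_prev≈1.786125; u=2·0.196254+0·2.566313+1/4·1.786125≈0.839038; next y=-2/5·(-1.196254)+1/4·0.839038≈0.688261
n=7: y≈0.688261, sp=-1, e=sp−y≈-1.688261; I≈0.878052, D=e−e_prev≈-1.884515; u=2·(-1.688261)+0·0.878052+1/4·(-1.884515)≈-3.847651; next y=-2/5·0.688261+1/4·(-3.847651)≈-1.237217

0 1 2.250 0.000
1 1 0.734 0.563
2 1 2.234 -0.041
3 1 0.696 0.575
4 1 2.270 -0.056
5 -1 -3.841 0.590
6 -1 0.839 -1.196
7 -1 -3.848 0.688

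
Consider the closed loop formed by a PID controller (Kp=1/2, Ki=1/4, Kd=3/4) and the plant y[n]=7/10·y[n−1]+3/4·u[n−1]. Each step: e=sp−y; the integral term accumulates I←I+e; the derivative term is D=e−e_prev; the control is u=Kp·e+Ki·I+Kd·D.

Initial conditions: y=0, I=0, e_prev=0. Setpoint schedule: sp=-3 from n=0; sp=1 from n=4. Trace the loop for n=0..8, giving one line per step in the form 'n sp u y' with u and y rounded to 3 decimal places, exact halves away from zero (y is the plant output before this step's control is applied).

0 -3 -4.500 0.000
1 -3 2.063 -3.375
2 -3 -4.214 -0.816
3 -3 1.533 -3.731
4 1 2.125 -1.462
5 1 -1.606 0.570
6 1 2.089 -0.805
7 1 -1.204 1.003
8 1 1.958 -0.201

(exact arithmetic carried between steps; '≈' marks a value shown rounded to 6 d.p. or computed from one; I and e_prev carry over from the previous line; the table rounds u and y to 3 d.p., halves away from zero)
n=0: y=0, sp=-3, e=sp−y=-3; I=-3, D=e−e_prev=-3; u=1/2·(-3)+1/4·(-3)+3/4·(-3)=-4.5; next y=7/10·0+3/4·(-4.5)=-3.375
n=1: y=-3.375, sp=-3, e=sp−y=0.375; I=-2.625, D=e−e_prev=3.375; u=1/2·0.375+1/4·(-2.625)+3/4·3.375=2.0625; next y=7/10·(-3.375)+3/4·2.0625=-0.815625
n=2: y=-0.815625, sp=-3, e=sp−y=-2.184375; I=-4.809375, D=e−e_prev=-2.559375; u=1/2·(-2.184375)+1/4·(-4.809375)+3/4·(-2.559375)≈-4.214063; next y=7/10·(-0.815625)+3/4·(-4.214063)≈-3.731484
n=3: y≈-3.731484, sp=-3, e=sp−y≈0.731484; I≈-4.077891, D=e−e_prev≈2.915859; u=1/2·0.731484+1/4·(-4.077891)+3/4·2.915859≈1.533164; next y=7/10·(-3.731484)+3/4·1.533164≈-1.462166
n=4: y≈-1.462166, sp=1, e=sp−y≈2.462166; I≈-1.615725, D=e−e_prev≈1.730682; u=1/2·2.462166+1/4·(-1.615725)+3/4·1.730682≈2.125163; next y=7/10·(-1.462166)+3/4·2.125163≈0.570356
n=5: y≈0.570356, sp=1, e=sp−y≈0.429644; I≈-1.186081, D=e−e_prev≈-2.032522; u=1/2·0.429644+1/4·(-1.186081)+3/4·(-2.032522)≈-1.606090; next y=7/10·0.570356+3/4·(-1.606090)≈-0.805318
n=6: y≈-0.805318, sp=1, e=sp−y≈1.805318; I≈0.619237, D=e−e_prev≈1.375674; u=1/2·1.805318+1/4·0.619237+3/4·1.375674≈2.089224; next y=7/10·(-0.805318)+3/4·2.089224≈1.003195
n=7: y≈1.003195, sp=1, e=sp−y≈-0.003195; I≈0.616042, D=e−e_prev≈-1.808513; u=1/2·(-0.003195)+1/4·0.616042+3/4·(-1.808513)≈-1.203972; next y=7/10·1.003195+3/4·(-1.203972)≈-0.200742
n=8: y≈-0.200742, sp=1, e=sp−y≈1.200742; I≈1.816784, D=e−e_prev≈1.203938; u=1/2·1.200742+1/4·1.816784+3/4·1.203938≈1.957521; next y=7/10·(-0.200742)+3/4·1.957521≈1.327621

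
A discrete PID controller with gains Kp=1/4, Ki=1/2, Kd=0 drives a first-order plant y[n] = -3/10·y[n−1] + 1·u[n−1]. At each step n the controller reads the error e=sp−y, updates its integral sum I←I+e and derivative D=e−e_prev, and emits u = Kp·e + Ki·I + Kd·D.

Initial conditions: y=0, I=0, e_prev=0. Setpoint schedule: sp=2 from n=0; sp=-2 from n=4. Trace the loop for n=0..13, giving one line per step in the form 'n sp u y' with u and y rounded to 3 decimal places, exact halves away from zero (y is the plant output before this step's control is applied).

(exact arithmetic carried between steps; '≈' marks a value shown rounded to 6 d.p. or computed from one; I and e_prev carry over from the previous line; the table rounds u and y to 3 d.p., halves away from zero)
n=0: y=0, sp=2, e=sp−y=2; I=2, D=e−e_prev=2; u=1/4·2+1/2·2+0·2=1.5; next y=-3/10·0+1·1.5=1.5
n=1: y=1.5, sp=2, e=sp−y=0.5; I=2.5, D=e−e_prev=-1.5; u=1/4·0.5+1/2·2.5+0·(-1.5)=1.375; next y=-3/10·1.5+1·1.375=0.925
n=2: y=0.925, sp=2, e=sp−y=1.075; I=3.575, D=e−e_prev=0.575; u=1/4·1.075+1/2·3.575+0·0.575=2.05625; next y=-3/10·0.925+1·2.05625=1.77875
n=3: y=1.77875, sp=2, e=sp−y=0.22125; I=3.79625, D=e−e_prev=-0.85375; u=1/4·0.22125+1/2·3.79625+0·(-0.85375)≈1.953438; next y=-3/10·1.77875+1·1.953438≈1.419813
n=4: y≈1.419813, sp=-2, e=sp−y≈-3.419813; I≈0.376438, D=e−e_prev≈-3.641063; u=1/4·(-3.419813)+1/2·0.376438+0·(-3.641063)≈-0.666734; next y=-3/10·1.419813+1·(-0.666734)≈-1.092678
n=5: y≈-1.092678, sp=-2, e=sp−y≈-0.907322; I≈-0.530884, D=e−e_prev≈2.512491; u=1/4·(-0.907322)+1/2·(-0.530884)+0·2.512491≈-0.492273; next y=-3/10·(-1.092678)+1·(-0.492273)≈-0.164469
n=6: y≈-0.164469, sp=-2, e=sp−y≈-1.835531; I≈-2.366415, D=e−e_prev≈-0.928209; u=1/4·(-1.835531)+1/2·(-2.366415)+0·(-0.928209)≈-1.642090; next y=-3/10·(-0.164469)+1·(-1.642090)≈-1.592750
n=7: y≈-1.592750, sp=-2, e=sp−y≈-0.407250; I≈-2.773666, D=e−e_prev≈1.428280; u=1/4·(-0.407250)+1/2·(-2.773666)+0·1.428280≈-1.488645; next y=-3/10·(-1.592750)+1·(-1.488645)≈-1.010821
n=8: y≈-1.010821, sp=-2, e=sp−y≈-0.989179; I≈-3.762845, D=e−e_prev≈-0.581929; u=1/4·(-0.989179)+1/2·(-3.762845)+0·(-0.581929)≈-2.128717; next y=-3/10·(-1.010821)+1·(-2.128717)≈-1.825471
n=9: y≈-1.825471, sp=-2, e=sp−y≈-0.174529; I≈-3.937374, D=e−e_prev≈0.814651; u=1/4·(-0.174529)+1/2·(-3.937374)+0·0.814651≈-2.012319; next y=-3/10·(-1.825471)+1·(-2.012319)≈-1.464678
n=10: y≈-1.464678, sp=-2, e=sp−y≈-0.535322; I≈-4.472696, D=e−e_prev≈-0.360793; u=1/4·(-0.535322)+1/2·(-4.472696)+0·(-0.360793)≈-2.370179; next y=-3/10·(-1.464678)+1·(-2.370179)≈-1.930775
n=11: y≈-1.930775, sp=-2, e=sp−y≈-0.069225; I≈-4.541921, D=e−e_prev≈0.466098; u=1/4·(-0.069225)+1/2·(-4.541921)+0·0.466098≈-2.288267; next y=-3/10·(-1.930775)+1·(-2.288267)≈-1.709034
n=12: y≈-1.709034, sp=-2, e=sp−y≈-0.290966; I≈-4.832887, D=e−e_prev≈-0.221741; u=1/4·(-0.290966)+1/2·(-4.832887)+0·(-0.221741)≈-2.489185; next y=-3/10·(-1.709034)+1·(-2.489185)≈-1.976475
n=13: y≈-1.976475, sp=-2, e=sp−y≈-0.023525; I≈-4.856412, D=e−e_prev≈0.267441; u=1/4·(-0.023525)+1/2·(-4.856412)+0·0.267441≈-2.434087; next y=-3/10·(-1.976475)+1·(-2.434087)≈-1.841145

0 2 1.500 0.000
1 2 1.375 1.500
2 2 2.056 0.925
3 2 1.953 1.779
4 -2 -0.667 1.420
5 -2 -0.492 -1.093
6 -2 -1.642 -0.164
7 -2 -1.489 -1.593
8 -2 -2.129 -1.011
9 -2 -2.012 -1.825
10 -2 -2.370 -1.465
11 -2 -2.288 -1.931
12 -2 -2.489 -1.709
13 -2 -2.434 -1.976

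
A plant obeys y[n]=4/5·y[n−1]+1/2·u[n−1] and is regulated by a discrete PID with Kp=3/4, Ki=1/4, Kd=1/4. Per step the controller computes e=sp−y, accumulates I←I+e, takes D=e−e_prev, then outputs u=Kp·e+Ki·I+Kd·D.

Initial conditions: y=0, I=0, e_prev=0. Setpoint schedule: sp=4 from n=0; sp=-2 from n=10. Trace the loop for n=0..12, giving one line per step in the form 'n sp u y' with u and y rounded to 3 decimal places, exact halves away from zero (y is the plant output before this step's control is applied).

(exact arithmetic carried between steps; '≈' marks a value shown rounded to 6 d.p. or computed from one; I and e_prev carry over from the previous line; the table rounds u and y to 3 d.p., halves away from zero)
n=0: y=0, sp=4, e=sp−y=4; I=4, D=e−e_prev=4; u=3/4·4+1/4·4+1/4·4=5; next y=4/5·0+1/2·5=2.5
n=1: y=2.5, sp=4, e=sp−y=1.5; I=5.5, D=e−e_prev=-2.5; u=3/4·1.5+1/4·5.5+1/4·(-2.5)=1.875; next y=4/5·2.5+1/2·1.875=2.9375
n=2: y=2.9375, sp=4, e=sp−y=1.0625; I=6.5625, D=e−e_prev=-0.4375; u=3/4·1.0625+1/4·6.5625+1/4·(-0.4375)=2.328125; next y=4/5·2.9375+1/2·2.328125≈3.514063
n=3: y≈3.514063, sp=4, e=sp−y≈0.485938; I≈7.048438, D=e−e_prev≈-0.576563; u=3/4·0.485938+1/4·7.048438+1/4·(-0.576563)≈1.982422; next y=4/5·3.514063+1/2·1.982422≈3.802461
n=4: y≈3.802461, sp=4, e=sp−y≈0.197539; I≈7.245977, D=e−e_prev≈-0.288398; u=3/4·0.197539+1/4·7.245977+1/4·(-0.288398)≈1.887549; next y=4/5·3.802461+1/2·1.887549≈3.985743
n=5: y≈3.985743, sp=4, e=sp−y≈0.014257; I≈7.260233, D=e−e_prev≈-0.183282; u=3/4·0.014257+1/4·7.260233+1/4·(-0.183282)≈1.779930; next y=4/5·3.985743+1/2·1.779930≈4.078560
n=6: y≈4.078560, sp=4, e=sp−y≈-0.078560; I≈7.181674, D=e−e_prev≈-0.092817; u=3/4·(-0.078560)+1/4·7.181674+1/4·(-0.092817)≈1.713294; next y=4/5·4.078560+1/2·1.713294≈4.119495
n=7: y≈4.119495, sp=4, e=sp−y≈-0.119495; I≈7.062179, D=e−e_prev≈-0.040935; u=3/4·(-0.119495)+1/4·7.062179+1/4·(-0.040935)≈1.665690; next y=4/5·4.119495+1/2·1.665690≈4.128441
n=8: y≈4.128441, sp=4, e=sp−y≈-0.128441; I≈6.933738, D=e−e_prev≈-0.008946; u=3/4·(-0.128441)+1/4·6.933738+1/4·(-0.008946)≈1.634867; next y=4/5·4.128441+1/2·1.634867≈4.120186
n=9: y≈4.120186, sp=4, e=sp−y≈-0.120186; I≈6.813551, D=e−e_prev≈0.008254; u=3/4·(-0.120186)+1/4·6.813551+1/4·0.008254≈1.615312; next y=4/5·4.120186+1/2·1.615312≈4.103805
n=10: y≈4.103805, sp=-2, e=sp−y≈-6.103805; I≈0.709747, D=e−e_prev≈-5.983619; u=3/4·(-6.103805)+1/4·0.709747+1/4·(-5.983619)≈-5.896322; next y=4/5·4.103805+1/2·(-5.896322)≈0.334883
n=11: y≈0.334883, sp=-2, e=sp−y≈-2.334883; I≈-1.625137, D=e−e_prev≈3.768922; u=3/4·(-2.334883)+1/4·(-1.625137)+1/4·3.768922≈-1.215216; next y=4/5·0.334883+1/2·(-1.215216)≈-0.339702
n=12: y≈-0.339702, sp=-2, e=sp−y≈-1.660298; I≈-3.285435, D=e−e_prev≈0.674585; u=3/4·(-1.660298)+1/4·(-3.285435)+1/4·0.674585≈-1.897936; next y=4/5·(-0.339702)+1/2·(-1.897936)≈-1.220729

0 4 5.000 0.000
1 4 1.875 2.500
2 4 2.328 2.938
3 4 1.982 3.514
4 4 1.888 3.802
5 4 1.780 3.986
6 4 1.713 4.079
7 4 1.666 4.119
8 4 1.635 4.128
9 4 1.615 4.120
10 -2 -5.896 4.104
11 -2 -1.215 0.335
12 -2 -1.898 -0.340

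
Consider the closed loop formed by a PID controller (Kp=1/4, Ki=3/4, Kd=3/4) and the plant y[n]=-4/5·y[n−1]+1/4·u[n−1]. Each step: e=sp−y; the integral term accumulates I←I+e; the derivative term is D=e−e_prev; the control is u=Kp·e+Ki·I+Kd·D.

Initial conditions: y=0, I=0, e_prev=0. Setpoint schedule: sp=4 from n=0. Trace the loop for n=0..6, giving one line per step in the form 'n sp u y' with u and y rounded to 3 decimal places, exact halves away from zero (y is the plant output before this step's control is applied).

(exact arithmetic carried between steps; '≈' marks a value shown rounded to 6 d.p. or computed from one; I and e_prev carry over from the previous line; the table rounds u and y to 3 d.p., halves away from zero)
n=0: y=0, sp=4, e=sp−y=4; I=4, D=e−e_prev=4; u=1/4·4+3/4·4+3/4·4=7; next y=-4/5·0+1/4·7=1.75
n=1: y=1.75, sp=4, e=sp−y=2.25; I=6.25, D=e−e_prev=-1.75; u=1/4·2.25+3/4·6.25+3/4·(-1.75)=3.9375; next y=-4/5·1.75+1/4·3.9375=-0.415625
n=2: y=-0.415625, sp=4, e=sp−y=4.415625; I=10.665625, D=e−e_prev=2.165625; u=1/4·4.415625+3/4·10.665625+3/4·2.165625≈10.727344; next y=-4/5·(-0.415625)+1/4·10.727344≈3.014336
n=3: y≈3.014336, sp=4, e=sp−y≈0.985664; I≈11.651289, D=e−e_prev≈-3.429961; u=1/4·0.985664+3/4·11.651289+3/4·(-3.429961)≈6.412412; next y=-4/5·3.014336+1/4·6.412412≈-0.808366
n=4: y≈-0.808366, sp=4, e=sp−y≈4.808366; I≈16.459655, D=e−e_prev≈3.822702; u=1/4·4.808366+3/4·16.459655+3/4·3.822702≈16.413859; next y=-4/5·(-0.808366)+1/4·16.413859≈4.750157
n=5: y≈4.750157, sp=4, e=sp−y≈-0.750157; I≈15.709498, D=e−e_prev≈-5.558523; u=1/4·(-0.750157)+3/4·15.709498+3/4·(-5.558523)≈7.425692; next y=-4/5·4.750157+1/4·7.425692≈-1.943703
n=6: y≈-1.943703, sp=4, e=sp−y≈5.943703; I≈21.653200, D=e−e_prev≈6.693860; u=1/4·5.943703+3/4·21.653200+3/4·6.693860≈22.746221; next y=-4/5·(-1.943703)+1/4·22.746221≈7.241518

0 4 7.000 0.000
1 4 3.938 1.750
2 4 10.727 -0.416
3 4 6.412 3.014
4 4 16.414 -0.808
5 4 7.426 4.750
6 4 22.746 -1.944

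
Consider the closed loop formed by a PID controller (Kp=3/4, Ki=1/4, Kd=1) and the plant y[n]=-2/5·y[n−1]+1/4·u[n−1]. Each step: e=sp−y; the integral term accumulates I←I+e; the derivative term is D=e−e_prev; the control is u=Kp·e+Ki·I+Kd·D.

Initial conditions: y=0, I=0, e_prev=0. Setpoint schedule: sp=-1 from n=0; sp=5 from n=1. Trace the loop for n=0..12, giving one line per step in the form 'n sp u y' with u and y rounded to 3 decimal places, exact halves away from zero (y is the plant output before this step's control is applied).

(exact arithmetic carried between steps; '≈' marks a value shown rounded to 6 d.p. or computed from one; I and e_prev carry over from the previous line; the table rounds u and y to 3 d.p., halves away from zero)
n=0: y=0, sp=-1, e=sp−y=-1; I=-1, D=e−e_prev=-1; u=3/4·(-1)+1/4·(-1)+1·(-1)=-2; next y=-2/5·0+1/4·(-2)=-0.5
n=1: y=-0.5, sp=5, e=sp−y=5.5; I=4.5, D=e−e_prev=6.5; u=3/4·5.5+1/4·4.5+1·6.5=11.75; next y=-2/5·(-0.5)+1/4·11.75=3.1375
n=2: y=3.1375, sp=5, e=sp−y=1.8625; I=6.3625, D=e−e_prev=-3.6375; u=3/4·1.8625+1/4·6.3625+1·(-3.6375)=-0.65; next y=-2/5·3.1375+1/4·(-0.65)=-1.4175
n=3: y=-1.4175, sp=5, e=sp−y=6.4175; I=12.78, D=e−e_prev=4.555; u=3/4·6.4175+1/4·12.78+1·4.555=12.563125; next y=-2/5·(-1.4175)+1/4·12.563125≈3.707781
n=4: y≈3.707781, sp=5, e=sp−y≈1.292219; I≈14.072219, D=e−e_prev≈-5.125281; u=3/4·1.292219+1/4·14.072219+1·(-5.125281)≈-0.638063; next y=-2/5·3.707781+1/4·(-0.638063)≈-1.642628
n=5: y≈-1.642628, sp=5, e=sp−y≈6.642628; I≈20.714847, D=e−e_prev≈5.350409; u=3/4·6.642628+1/4·20.714847+1·5.350409≈15.511092; next y=-2/5·(-1.642628)+1/4·15.511092≈4.534824
n=6: y≈4.534824, sp=5, e=sp−y≈0.465176; I≈21.180023, D=e−e_prev≈-6.177452; u=3/4·0.465176+1/4·21.180023+1·(-6.177452)≈-0.533565; next y=-2/5·4.534824+1/4·(-0.533565)≈-1.947321
n=7: y≈-1.947321, sp=5, e=sp−y≈6.947321; I≈28.127344, D=e−e_prev≈6.482145; u=3/4·6.947321+1/4·28.127344+1·6.482145≈18.724472; next y=-2/5·(-1.947321)+1/4·18.724472≈5.460046
n=8: y≈5.460046, sp=5, e=sp−y≈-0.460046; I≈27.667297, D=e−e_prev≈-7.407367; u=3/4·(-0.460046)+1/4·27.667297+1·(-7.407367)≈-0.835578; next y=-2/5·5.460046+1/4·(-0.835578)≈-2.392913
n=9: y≈-2.392913, sp=5, e=sp−y≈7.392913; I≈35.060210, D=e−e_prev≈7.852959; u=3/4·7.392913+1/4·35.060210+1·7.852959≈22.162697; next y=-2/5·(-2.392913)+1/4·22.162697≈6.497839
n=10: y≈6.497839, sp=5, e=sp−y≈-1.497839; I≈33.562371, D=e−e_prev≈-8.890752; u=3/4·(-1.497839)+1/4·33.562371+1·(-8.890752)≈-1.623539; next y=-2/5·6.497839+1/4·(-1.623539)≈-3.005021
n=11: y≈-3.005021, sp=5, e=sp−y≈8.005021; I≈41.567391, D=e−e_prev≈9.502860; u=3/4·8.005021+1/4·41.567391+1·9.502860≈25.898473; next y=-2/5·(-3.005021)+1/4·25.898473≈7.676626
n=12: y≈7.676626, sp=5, e=sp−y≈-2.676626; I≈38.890765, D=e−e_prev≈-10.681647; u=3/4·(-2.676626)+1/4·38.890765+1·(-10.681647)≈-2.966426; next y=-2/5·7.676626+1/4·(-2.966426)≈-3.812257

0 -1 -2.000 0.000
1 5 11.750 -0.500
2 5 -0.650 3.138
3 5 12.563 -1.418
4 5 -0.638 3.708
5 5 15.511 -1.643
6 5 -0.534 4.535
7 5 18.724 -1.947
8 5 -0.836 5.460
9 5 22.163 -2.393
10 5 -1.624 6.498
11 5 25.898 -3.005
12 5 -2.966 7.677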